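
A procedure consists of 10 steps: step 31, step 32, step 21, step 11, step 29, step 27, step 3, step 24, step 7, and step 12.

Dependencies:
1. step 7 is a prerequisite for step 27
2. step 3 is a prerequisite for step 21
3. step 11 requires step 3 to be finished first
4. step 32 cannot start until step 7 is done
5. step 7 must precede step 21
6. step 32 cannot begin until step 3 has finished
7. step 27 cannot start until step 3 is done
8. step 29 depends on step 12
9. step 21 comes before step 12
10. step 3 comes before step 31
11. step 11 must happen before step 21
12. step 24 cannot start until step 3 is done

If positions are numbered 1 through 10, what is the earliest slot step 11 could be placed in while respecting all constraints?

2

The only step forced before step 11 (directly or transitively) is step 3.
With 1 mandatory predecessor, the earliest step 11 can sit is position 1+1 = 2, and placing just that one first achieves it.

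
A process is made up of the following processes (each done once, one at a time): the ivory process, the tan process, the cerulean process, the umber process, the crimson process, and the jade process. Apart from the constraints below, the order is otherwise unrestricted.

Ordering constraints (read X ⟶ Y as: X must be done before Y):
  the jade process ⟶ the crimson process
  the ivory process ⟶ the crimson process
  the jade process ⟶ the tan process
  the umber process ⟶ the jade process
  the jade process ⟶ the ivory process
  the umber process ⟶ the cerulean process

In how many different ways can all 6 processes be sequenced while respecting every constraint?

15

The umber process is the only process with nothing required before it, so every ordering starts there.
Systematically extending each partial ordering one process at a time and counting, there are 15 complete orderings.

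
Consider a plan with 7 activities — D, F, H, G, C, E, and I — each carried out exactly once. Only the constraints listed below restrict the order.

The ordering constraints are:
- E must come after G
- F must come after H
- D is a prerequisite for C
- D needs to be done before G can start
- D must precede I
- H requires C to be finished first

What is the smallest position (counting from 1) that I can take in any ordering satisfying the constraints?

2

Working backwards through the constraints from I, its only required predecessor is D.
So at minimum 1 activity comes before I, putting I no earlier than position 2. That position is achievable by scheduling exactly that predecessor first.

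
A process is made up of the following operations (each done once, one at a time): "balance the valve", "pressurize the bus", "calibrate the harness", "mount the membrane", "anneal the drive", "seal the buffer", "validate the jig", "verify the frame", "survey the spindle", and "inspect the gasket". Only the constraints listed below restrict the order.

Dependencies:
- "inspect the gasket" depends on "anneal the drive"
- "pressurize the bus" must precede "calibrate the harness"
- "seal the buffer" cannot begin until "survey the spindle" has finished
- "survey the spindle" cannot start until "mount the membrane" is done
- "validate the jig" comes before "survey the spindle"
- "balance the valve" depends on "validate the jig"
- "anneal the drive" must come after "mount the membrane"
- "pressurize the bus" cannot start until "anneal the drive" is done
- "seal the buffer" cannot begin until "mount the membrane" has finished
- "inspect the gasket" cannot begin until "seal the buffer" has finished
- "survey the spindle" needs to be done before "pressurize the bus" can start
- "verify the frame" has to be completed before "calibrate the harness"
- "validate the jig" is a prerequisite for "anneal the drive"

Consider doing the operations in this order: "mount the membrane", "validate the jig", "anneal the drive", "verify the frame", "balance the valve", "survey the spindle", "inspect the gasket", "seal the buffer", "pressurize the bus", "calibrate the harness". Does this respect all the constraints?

The sequence places "inspect the gasket" ahead of "seal the buffer".
That contradicts the constraint that "seal the buffer" must precede "inspect the gasket".

No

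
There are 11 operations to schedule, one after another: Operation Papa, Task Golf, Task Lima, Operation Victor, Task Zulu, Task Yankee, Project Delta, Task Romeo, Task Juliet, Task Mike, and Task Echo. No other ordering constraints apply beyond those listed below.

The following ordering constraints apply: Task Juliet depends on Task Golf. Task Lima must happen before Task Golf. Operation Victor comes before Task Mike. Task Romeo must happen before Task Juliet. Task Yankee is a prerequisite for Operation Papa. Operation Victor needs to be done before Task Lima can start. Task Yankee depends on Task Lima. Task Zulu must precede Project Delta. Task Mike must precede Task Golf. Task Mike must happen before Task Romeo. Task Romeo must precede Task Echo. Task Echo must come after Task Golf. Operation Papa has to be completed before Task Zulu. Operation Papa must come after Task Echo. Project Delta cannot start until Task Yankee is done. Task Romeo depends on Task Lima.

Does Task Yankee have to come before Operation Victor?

No

In fact the dependencies run the other way: Operation Victor → Task Lima → Task Yankee.
So Task Yankee never precedes Operation Victor.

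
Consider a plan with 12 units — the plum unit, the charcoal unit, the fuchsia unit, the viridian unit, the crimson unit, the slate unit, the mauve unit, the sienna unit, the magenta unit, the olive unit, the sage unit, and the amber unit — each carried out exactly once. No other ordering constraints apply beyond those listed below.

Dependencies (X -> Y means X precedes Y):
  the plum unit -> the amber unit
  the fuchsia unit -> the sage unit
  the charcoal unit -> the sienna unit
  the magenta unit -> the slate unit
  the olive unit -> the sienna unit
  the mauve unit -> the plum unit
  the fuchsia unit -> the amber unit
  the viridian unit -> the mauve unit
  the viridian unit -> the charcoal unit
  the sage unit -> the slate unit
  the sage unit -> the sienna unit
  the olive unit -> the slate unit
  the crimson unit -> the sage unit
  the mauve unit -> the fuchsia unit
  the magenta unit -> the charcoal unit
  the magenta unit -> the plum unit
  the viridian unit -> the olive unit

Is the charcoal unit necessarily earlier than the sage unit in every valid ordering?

No

Nothing in the constraints links the charcoal unit and the sage unit; they are unordered relative to each other.
There exist valid orderings with the sage unit before the charcoal unit, so the charcoal unit is not required to come first.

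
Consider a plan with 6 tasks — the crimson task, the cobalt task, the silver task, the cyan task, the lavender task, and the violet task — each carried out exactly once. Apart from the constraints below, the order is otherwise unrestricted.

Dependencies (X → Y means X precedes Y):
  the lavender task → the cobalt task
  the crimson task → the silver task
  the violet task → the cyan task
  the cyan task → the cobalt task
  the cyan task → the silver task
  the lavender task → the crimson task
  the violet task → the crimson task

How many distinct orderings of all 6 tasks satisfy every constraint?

The tasks with no prerequisites are the lavender task, the violet task; any of them can be placed first.
Counting all ways to extend the partial order to a total order gives 13.

13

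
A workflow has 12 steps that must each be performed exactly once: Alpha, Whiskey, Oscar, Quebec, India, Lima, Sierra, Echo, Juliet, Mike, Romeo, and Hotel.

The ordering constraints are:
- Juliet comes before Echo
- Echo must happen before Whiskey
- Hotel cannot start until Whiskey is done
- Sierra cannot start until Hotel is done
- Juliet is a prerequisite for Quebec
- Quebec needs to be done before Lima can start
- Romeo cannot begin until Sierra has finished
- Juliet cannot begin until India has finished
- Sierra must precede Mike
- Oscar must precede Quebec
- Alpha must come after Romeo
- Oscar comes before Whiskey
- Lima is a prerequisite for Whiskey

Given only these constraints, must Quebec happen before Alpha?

Tracing the constraints gives a chain: Quebec → Lima → Whiskey → Hotel → Sierra → Romeo → Alpha.
So Quebec must precede Alpha in any valid ordering.

Yes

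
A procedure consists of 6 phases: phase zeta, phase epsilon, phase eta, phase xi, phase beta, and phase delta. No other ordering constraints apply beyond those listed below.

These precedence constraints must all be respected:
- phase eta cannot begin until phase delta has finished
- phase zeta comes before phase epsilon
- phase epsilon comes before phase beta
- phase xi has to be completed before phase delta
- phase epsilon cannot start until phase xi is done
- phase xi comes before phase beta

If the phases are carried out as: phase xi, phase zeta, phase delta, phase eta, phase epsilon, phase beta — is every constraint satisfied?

Every stated constraint is respected: phase xi sits at position 1, ahead of phase beta at position 6, and each of the other listed pairs likewise has the predecessor earlier in the sequence.

Yes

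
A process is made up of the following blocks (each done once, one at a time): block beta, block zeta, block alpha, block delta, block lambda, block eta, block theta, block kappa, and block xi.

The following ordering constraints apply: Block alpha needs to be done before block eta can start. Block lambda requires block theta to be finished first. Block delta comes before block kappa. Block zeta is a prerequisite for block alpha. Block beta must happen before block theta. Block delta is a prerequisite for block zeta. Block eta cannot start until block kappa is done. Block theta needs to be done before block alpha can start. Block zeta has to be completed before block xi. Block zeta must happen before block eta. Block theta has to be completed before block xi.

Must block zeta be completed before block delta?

There is a chain block delta → block zeta, which puts block delta before block zeta.
So block zeta does not have to come before block delta — it cannot.

No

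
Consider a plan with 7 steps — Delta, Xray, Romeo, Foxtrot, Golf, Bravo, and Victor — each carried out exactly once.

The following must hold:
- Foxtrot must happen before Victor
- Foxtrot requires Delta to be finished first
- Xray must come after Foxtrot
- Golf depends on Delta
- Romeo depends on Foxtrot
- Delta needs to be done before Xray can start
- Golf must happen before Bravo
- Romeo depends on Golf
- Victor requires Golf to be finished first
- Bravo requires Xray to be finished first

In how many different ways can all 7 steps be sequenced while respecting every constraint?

Delta is the only step with nothing required before it, so every ordering starts there.
Counting all ways to extend the partial order to a total order gives 30.

30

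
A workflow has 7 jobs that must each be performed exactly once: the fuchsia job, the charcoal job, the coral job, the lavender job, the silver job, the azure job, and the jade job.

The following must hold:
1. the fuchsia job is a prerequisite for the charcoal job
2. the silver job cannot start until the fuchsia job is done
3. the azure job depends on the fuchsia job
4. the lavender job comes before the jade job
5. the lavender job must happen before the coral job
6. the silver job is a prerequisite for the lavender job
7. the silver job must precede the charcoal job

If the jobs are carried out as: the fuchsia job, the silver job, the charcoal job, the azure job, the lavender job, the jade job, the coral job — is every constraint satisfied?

Checking each listed constraint against this order: for instance, the silver job is in position 2 and the lavender job in position 5, so that constraint holds — and the remaining constraints check out the same way.

Yes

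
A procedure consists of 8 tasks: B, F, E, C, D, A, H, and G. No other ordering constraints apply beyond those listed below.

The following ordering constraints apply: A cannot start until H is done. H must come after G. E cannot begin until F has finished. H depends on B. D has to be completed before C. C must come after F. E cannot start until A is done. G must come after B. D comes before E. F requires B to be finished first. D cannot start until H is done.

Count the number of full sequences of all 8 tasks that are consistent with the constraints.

Only B has no prerequisites, so it must go first.
Counting all ways to extend the partial order to a total order gives 24.

24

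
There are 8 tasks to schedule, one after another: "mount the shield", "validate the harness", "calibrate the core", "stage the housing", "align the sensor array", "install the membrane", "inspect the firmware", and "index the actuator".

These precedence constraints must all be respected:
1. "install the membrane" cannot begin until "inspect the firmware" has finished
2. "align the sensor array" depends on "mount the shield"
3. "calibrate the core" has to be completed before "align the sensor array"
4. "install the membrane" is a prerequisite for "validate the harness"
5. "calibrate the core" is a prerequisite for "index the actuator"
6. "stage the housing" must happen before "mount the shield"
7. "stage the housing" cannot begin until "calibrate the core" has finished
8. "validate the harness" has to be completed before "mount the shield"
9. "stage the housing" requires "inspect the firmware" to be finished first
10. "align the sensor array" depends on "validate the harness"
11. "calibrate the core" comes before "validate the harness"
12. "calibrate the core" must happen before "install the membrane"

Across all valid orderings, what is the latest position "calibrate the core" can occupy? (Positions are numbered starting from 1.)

Following every chain forward from "calibrate the core", the tasks that must come later are "mount the shield", "validate the harness", "stage the housing", "align the sensor array", "install the membrane", "index the actuator" — 6 of them.
With 6 mandatory successors out of 8 tasks total, the latest slot for "calibrate the core" is 8−6 = 2, and it's reachable by doing all non-successors before "calibrate the core".

2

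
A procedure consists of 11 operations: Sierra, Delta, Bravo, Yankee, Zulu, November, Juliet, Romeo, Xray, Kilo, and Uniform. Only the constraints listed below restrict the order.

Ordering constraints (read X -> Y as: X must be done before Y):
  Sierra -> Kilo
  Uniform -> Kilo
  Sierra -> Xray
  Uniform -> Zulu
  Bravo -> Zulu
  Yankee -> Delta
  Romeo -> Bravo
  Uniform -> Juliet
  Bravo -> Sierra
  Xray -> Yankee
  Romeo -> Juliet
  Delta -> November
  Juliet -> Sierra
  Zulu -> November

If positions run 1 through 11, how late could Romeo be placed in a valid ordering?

2

Following every chain forward from Romeo, the operations that must come later are Sierra, Delta, Bravo, Yankee, Zulu, November, Juliet, Xray, Kilo — 9 of them.
With 9 mandatory successors out of 11 operations total, the latest slot for Romeo is 11−9 = 2, and it's reachable by doing all non-successors before Romeo.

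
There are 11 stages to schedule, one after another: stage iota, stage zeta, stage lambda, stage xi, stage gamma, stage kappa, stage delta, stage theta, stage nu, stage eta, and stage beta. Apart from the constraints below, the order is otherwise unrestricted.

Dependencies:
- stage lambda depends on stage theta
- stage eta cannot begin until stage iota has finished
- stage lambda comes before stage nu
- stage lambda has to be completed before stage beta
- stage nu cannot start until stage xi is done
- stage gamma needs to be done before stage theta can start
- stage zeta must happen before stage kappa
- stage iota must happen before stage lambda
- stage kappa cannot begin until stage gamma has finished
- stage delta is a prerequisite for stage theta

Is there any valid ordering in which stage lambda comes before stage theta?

Following stage theta → stage lambda, stage theta must precede stage lambda in every valid ordering.
So no valid ordering can have stage lambda before stage theta.

No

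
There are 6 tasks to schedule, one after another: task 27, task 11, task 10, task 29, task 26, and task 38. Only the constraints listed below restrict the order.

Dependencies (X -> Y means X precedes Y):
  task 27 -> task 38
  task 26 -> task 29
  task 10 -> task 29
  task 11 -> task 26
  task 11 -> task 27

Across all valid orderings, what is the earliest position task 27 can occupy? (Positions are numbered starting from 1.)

The only task forced before task 27 (directly or transitively) is task 11.
With 1 mandatory predecessor, the earliest task 27 can sit is position 1+1 = 2, and placing just that one first achieves it.

2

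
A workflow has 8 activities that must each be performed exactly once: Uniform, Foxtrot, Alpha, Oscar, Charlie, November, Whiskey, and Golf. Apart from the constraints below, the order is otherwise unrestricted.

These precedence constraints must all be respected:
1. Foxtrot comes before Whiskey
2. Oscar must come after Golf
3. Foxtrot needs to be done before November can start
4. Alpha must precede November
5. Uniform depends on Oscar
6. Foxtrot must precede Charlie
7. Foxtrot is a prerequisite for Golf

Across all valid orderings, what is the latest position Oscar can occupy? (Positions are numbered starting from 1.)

The only activity forced after Oscar (directly or by a chain) is Uniform.
So at least 1 activity follows Oscar, putting Oscar no later than position 7. That position is achievable by scheduling everything else first.

7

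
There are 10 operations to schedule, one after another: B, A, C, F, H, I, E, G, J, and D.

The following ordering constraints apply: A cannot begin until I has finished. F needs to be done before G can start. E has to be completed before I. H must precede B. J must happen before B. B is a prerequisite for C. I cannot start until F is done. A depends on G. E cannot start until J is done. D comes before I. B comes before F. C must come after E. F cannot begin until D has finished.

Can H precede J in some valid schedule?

Yes

Nothing in the constraints forces J before H — there is no chain from J to H.
That means at least one valid schedule has H before J.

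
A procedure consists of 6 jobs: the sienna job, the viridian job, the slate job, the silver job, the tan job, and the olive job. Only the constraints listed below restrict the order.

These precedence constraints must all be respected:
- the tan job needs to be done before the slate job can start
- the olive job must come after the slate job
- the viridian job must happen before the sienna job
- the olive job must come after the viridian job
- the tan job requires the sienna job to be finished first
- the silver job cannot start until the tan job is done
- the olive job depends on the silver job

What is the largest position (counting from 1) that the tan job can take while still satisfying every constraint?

The jobs that are forced after the tan job, directly or by a chain of constraints, are the slate job, the silver job, the olive job. That's 3 jobs.
So at least 3 jobs follow the tan job, putting the tan job no later than position 3. That position is achievable by scheduling everything else first.

3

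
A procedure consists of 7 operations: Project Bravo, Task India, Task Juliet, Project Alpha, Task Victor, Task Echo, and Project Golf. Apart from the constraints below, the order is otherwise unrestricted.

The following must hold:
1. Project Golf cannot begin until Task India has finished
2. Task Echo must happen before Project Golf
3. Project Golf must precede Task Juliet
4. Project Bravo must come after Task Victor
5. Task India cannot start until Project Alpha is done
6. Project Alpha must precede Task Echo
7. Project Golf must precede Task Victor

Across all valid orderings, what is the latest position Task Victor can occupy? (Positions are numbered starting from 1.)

6

The only operation forced after Task Victor (directly or by a chain) is Project Bravo.
With 1 mandatory successor out of 7 operations total, the latest slot for Task Victor is 7−1 = 6, and it's reachable by doing all non-successors before Task Victor.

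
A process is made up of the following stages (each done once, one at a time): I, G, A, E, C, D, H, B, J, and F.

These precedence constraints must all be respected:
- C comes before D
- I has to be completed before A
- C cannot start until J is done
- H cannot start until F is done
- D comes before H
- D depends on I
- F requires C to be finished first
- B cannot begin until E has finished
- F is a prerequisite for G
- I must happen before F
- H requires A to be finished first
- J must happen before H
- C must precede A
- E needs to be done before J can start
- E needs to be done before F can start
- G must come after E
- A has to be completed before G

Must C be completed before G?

Following the dependencies: C → F → G.
So C must precede G in any valid ordering.

Yes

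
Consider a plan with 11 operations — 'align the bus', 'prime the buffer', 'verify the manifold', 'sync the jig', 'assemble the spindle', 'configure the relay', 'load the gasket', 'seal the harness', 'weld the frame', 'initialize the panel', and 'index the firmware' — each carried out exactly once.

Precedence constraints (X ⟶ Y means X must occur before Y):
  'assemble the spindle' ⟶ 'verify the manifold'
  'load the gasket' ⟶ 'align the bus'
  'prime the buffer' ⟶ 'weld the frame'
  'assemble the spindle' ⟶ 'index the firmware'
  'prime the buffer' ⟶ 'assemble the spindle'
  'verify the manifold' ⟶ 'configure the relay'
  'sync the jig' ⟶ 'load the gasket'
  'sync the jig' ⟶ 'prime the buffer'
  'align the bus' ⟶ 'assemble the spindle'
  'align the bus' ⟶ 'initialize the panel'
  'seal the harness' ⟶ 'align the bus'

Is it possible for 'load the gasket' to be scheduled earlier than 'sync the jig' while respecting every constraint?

No

There is a dependency chain 'sync the jig' → 'load the gasket', so 'load the gasket' always comes after 'sync the jig'.
So no valid ordering can have 'load the gasket' before 'sync the jig'.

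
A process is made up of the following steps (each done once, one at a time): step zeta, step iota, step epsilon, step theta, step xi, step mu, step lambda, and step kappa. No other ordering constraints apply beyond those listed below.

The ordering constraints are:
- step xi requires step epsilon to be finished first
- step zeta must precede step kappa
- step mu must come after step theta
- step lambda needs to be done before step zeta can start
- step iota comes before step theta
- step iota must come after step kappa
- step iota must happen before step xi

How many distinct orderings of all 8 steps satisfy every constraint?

The steps with no prerequisites are step epsilon, step lambda; any of them can be placed first.
Counting all ways to extend the partial order to a total order gives 18.

18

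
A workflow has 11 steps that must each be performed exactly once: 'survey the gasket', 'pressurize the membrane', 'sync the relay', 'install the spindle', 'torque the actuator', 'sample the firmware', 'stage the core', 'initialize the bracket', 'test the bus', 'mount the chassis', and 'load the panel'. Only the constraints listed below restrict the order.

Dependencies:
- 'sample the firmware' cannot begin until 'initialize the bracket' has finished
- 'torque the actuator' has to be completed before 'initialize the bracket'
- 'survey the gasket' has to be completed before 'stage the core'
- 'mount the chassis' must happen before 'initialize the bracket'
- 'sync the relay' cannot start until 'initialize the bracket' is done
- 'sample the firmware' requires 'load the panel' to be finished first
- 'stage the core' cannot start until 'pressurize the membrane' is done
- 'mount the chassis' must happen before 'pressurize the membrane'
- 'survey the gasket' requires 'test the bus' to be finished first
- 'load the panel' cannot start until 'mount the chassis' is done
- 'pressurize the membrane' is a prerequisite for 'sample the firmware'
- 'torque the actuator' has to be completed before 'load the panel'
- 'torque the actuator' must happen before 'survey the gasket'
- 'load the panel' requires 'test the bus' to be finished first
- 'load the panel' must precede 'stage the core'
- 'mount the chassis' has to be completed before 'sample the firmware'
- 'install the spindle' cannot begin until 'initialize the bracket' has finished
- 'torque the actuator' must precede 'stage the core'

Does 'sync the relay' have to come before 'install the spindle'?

Nothing in the constraints links 'sync the relay' and 'install the spindle'; they are unordered relative to each other.
There exist valid orderings with 'install the spindle' before 'sync the relay', so 'sync the relay' is not required to come first.

No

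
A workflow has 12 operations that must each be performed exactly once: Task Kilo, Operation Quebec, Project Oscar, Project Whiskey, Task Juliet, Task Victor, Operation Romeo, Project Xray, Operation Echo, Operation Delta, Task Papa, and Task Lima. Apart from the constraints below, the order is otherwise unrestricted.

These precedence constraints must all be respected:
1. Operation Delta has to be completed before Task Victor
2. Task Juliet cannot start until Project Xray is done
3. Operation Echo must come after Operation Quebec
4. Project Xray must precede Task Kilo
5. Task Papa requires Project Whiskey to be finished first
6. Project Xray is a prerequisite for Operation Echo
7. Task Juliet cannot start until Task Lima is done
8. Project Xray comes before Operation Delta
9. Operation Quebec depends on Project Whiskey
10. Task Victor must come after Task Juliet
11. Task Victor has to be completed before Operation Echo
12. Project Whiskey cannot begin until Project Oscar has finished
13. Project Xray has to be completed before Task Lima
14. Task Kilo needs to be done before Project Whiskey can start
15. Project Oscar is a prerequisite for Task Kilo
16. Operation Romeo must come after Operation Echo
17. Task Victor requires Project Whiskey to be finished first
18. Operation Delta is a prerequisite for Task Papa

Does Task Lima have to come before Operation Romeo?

Yes

Following the dependencies: Task Lima → Task Juliet → Task Victor → Operation Echo → Operation Romeo.
That forces Task Lima before Operation Romeo in every valid schedule.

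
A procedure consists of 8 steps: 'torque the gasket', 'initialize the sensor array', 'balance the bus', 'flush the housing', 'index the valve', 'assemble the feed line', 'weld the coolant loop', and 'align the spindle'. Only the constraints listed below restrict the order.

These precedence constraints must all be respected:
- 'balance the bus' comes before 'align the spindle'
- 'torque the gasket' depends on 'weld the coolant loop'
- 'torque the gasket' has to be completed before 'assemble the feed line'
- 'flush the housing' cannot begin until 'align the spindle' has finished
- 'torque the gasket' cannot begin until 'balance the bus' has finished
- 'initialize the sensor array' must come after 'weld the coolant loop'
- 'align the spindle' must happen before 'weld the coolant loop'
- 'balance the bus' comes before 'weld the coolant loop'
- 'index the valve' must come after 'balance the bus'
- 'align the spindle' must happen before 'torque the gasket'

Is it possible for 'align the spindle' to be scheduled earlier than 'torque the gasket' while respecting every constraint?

Yes

The constraints force 'align the spindle' before 'torque the gasket', so yes — every valid ordering has 'align the spindle' earlier.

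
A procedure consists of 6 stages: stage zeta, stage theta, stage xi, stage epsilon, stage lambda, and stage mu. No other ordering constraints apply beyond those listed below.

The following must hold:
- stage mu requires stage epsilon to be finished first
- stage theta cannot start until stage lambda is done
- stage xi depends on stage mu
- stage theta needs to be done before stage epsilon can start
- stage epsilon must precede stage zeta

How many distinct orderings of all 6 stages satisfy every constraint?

3

Only stage lambda has no prerequisites, so it must go first.
Systematically extending each partial ordering one stage at a time and counting, there are 3 complete orderings.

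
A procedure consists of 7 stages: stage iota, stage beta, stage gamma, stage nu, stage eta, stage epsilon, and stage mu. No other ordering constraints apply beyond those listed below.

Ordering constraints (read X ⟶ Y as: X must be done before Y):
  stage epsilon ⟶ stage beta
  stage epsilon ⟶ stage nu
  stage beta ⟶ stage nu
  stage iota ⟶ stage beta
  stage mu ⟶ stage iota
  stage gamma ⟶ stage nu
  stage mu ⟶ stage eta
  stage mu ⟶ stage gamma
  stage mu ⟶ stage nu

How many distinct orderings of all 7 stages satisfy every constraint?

2 stages have no prerequisites (stage epsilon, stage mu), so any of them could come first.
Enumerating by repeatedly choosing an available stage (one whose prerequisites are all placed) gives 63 distinct complete orderings.

63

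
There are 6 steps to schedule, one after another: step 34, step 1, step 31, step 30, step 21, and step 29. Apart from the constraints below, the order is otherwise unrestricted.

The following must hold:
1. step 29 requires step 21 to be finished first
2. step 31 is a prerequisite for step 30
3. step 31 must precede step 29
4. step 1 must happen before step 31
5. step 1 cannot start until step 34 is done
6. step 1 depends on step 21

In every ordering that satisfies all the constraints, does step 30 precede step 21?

In fact the dependencies run the other way: step 21 → step 1 → step 31 → step 30.
So step 30 never precedes step 21.

No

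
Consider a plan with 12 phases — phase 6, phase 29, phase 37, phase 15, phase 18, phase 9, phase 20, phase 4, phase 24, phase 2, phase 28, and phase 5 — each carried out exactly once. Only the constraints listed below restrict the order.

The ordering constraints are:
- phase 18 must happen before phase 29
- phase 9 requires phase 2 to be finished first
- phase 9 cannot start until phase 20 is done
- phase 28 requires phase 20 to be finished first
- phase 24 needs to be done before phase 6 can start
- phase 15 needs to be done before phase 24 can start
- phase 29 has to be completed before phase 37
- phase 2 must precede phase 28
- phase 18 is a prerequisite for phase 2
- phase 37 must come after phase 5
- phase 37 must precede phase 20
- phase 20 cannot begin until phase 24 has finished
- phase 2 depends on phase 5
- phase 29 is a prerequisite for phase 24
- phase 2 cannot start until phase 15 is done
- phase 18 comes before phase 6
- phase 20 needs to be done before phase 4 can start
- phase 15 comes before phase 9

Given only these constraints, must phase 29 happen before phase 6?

Chaining the stated constraints: phase 29 → phase 24 → phase 6.
Hence phase 29 necessarily comes before phase 6.

Yes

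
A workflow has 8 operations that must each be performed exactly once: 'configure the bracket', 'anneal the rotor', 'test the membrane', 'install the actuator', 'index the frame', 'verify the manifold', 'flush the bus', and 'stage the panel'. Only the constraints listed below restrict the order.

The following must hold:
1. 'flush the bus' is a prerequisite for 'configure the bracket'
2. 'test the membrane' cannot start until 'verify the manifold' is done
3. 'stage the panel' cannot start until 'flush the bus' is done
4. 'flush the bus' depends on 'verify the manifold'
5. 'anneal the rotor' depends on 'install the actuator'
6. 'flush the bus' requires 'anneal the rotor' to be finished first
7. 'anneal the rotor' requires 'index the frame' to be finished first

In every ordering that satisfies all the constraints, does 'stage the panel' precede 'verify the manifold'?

No

In fact the dependencies run the other way: 'verify the manifold' → 'flush the bus' → 'stage the panel'.
So 'stage the panel' does not have to come before 'verify the manifold' — it cannot.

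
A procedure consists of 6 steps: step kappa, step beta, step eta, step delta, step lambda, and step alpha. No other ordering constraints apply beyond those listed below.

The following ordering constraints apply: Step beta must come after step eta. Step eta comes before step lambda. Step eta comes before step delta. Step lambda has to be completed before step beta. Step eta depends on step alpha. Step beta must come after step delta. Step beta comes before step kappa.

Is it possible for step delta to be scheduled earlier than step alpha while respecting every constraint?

No

Following step alpha → step eta → step delta, step alpha must precede step delta in every valid ordering.
So no valid ordering can have step delta before step alpha.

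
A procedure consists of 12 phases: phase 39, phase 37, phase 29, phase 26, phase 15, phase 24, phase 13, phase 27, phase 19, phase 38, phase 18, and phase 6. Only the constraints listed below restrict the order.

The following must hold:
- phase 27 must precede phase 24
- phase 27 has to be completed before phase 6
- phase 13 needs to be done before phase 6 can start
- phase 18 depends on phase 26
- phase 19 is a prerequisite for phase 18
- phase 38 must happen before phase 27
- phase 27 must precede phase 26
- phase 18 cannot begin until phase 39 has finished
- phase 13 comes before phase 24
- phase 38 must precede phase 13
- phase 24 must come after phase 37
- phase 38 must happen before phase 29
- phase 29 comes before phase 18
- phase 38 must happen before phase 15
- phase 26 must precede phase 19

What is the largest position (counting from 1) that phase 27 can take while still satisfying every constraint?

7

Every phase that must follow phase 27 has to come after it. Tracing all chains starting from phase 27, those phases are: phase 26, phase 24, phase 19, phase 18, phase 6 — 5 in total.
So at least 5 phases follow phase 27, putting phase 27 no later than position 7. That position is achievable by scheduling everything else first.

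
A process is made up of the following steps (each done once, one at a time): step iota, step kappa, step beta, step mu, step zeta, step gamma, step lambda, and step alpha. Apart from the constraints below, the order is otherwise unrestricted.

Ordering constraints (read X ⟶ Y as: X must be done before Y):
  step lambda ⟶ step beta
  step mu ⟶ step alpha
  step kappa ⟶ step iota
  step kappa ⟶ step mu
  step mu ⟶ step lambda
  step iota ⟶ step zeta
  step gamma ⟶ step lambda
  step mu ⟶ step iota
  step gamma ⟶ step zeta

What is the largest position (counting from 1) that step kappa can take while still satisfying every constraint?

Following every chain forward from step kappa, the steps that must come later are step iota, step beta, step mu, step zeta, step lambda, step alpha — 6 of them.
With 6 mandatory successors out of 8 steps total, the latest slot for step kappa is 8−6 = 2, and it's reachable by doing all non-successors before step kappa.

2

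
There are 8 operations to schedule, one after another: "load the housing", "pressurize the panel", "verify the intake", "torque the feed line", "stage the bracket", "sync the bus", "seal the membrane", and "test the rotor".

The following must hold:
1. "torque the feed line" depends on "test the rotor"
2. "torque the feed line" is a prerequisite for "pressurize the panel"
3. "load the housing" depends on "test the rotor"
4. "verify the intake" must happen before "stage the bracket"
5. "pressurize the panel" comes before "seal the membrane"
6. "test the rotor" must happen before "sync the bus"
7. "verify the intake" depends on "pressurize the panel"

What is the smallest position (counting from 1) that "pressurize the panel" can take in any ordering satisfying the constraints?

The operations that are forced before "pressurize the panel", directly or transitively, are "torque the feed line", "test the rotor". That's 2 operations.
With 2 mandatory predecessors, the earliest "pressurize the panel" can sit is position 2+1 = 3, and placing just those 2 first achieves it.

3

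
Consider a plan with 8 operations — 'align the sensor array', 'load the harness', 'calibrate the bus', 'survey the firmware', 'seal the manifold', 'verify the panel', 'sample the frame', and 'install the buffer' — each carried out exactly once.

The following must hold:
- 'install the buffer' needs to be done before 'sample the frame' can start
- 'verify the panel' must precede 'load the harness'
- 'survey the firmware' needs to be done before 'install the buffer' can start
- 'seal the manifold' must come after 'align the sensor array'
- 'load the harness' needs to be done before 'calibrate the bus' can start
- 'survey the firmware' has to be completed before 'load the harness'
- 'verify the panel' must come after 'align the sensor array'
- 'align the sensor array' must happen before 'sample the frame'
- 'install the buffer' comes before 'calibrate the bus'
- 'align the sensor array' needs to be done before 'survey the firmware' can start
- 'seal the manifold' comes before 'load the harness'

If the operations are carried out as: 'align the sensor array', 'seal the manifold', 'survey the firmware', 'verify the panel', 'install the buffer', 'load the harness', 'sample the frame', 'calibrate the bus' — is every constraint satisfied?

Yes

Every stated constraint is respected: 'align the sensor array' sits at position 1, ahead of 'sample the frame' at position 7, and each of the other listed pairs likewise has the predecessor earlier in the sequence.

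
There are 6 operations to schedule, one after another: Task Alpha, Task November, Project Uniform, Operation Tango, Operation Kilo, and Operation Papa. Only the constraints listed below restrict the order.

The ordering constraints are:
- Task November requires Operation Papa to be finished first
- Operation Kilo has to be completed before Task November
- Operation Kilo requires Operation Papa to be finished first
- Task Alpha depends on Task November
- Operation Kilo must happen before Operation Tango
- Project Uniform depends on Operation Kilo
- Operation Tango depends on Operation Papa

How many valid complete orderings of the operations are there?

12

Operation Papa is the only operation with nothing required before it, so every ordering starts there.
Systematically extending each partial ordering one operation at a time and counting, there are 12 complete orderings.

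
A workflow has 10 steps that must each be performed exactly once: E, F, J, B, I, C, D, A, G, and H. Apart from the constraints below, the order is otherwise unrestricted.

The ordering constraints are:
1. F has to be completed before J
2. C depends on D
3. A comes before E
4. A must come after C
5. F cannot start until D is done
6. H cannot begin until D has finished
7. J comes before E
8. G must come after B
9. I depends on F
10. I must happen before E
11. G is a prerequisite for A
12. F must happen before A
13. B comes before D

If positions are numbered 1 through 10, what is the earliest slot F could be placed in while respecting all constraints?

3

Every step that must precede F has to come before it. Tracing all chains that end at F, those steps are: B, D — 2 in total.
So at minimum 2 steps come before F, putting F no earlier than position 3. That position is achievable by scheduling exactly those predecessors first.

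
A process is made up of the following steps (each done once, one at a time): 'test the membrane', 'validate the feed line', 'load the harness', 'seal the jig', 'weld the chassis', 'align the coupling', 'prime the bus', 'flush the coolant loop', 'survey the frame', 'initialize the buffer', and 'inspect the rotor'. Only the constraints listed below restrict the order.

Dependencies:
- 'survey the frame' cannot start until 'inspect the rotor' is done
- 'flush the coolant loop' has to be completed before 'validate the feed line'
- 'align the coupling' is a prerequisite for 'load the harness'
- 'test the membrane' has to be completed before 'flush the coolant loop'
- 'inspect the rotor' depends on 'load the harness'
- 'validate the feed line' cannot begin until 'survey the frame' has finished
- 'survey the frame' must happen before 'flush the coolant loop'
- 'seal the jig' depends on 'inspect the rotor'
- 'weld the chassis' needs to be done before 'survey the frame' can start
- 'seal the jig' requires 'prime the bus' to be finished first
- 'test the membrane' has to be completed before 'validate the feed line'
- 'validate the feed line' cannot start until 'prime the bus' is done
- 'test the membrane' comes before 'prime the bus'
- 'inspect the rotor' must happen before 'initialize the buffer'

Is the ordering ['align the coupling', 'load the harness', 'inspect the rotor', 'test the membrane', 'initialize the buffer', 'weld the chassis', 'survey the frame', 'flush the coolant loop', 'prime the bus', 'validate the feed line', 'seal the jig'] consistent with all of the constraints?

Yes

Every stated constraint is respected: 'inspect the rotor' sits at position 3, ahead of 'seal the jig' at position 11, and each of the other listed pairs likewise has the predecessor earlier in the sequence.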